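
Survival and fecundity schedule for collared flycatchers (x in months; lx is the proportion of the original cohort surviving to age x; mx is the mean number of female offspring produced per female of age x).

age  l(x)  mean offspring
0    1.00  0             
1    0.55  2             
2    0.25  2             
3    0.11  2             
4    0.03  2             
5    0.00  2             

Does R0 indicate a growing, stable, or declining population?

R0 = Σ lx·mx = 0 + 1.1 + 0.5 + 0.22 + 0.06 + 0 = 1.88
R0 > 1, so the population is growing.

growing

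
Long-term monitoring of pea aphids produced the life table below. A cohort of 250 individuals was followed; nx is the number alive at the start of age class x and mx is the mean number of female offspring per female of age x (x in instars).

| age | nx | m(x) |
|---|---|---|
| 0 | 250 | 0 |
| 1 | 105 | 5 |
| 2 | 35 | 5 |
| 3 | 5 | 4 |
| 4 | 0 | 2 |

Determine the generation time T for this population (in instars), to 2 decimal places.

lx = nx/n0 = nx/250: 1, 0.42, 0.14, 0.02, 0
lx·mx: 0, 2.1, 0.7, 0.08, 0 → R0 = 2.88
x·lx·mx: 0, 2.1, 1.4, 0.24, 0 → Σ = 3.74
T = 3.74 / 2.88 = 1.298611… → 1.30

1.30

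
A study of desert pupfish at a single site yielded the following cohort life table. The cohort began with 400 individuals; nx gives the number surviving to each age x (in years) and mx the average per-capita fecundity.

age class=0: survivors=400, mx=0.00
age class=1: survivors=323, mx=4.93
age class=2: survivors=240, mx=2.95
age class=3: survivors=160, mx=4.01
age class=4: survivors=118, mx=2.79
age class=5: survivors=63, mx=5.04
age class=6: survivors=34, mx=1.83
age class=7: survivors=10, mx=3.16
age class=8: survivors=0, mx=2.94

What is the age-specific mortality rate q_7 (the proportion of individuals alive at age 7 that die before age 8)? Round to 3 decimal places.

lx = nx/n0 = nx/400: 1, 0.8075, 0.6, 0.4, 0.295, 0.1575, 0.085, 0.025, 0
q_7 = (l_7 − l_8) / l_7 = (0.025 − 0) / 0.025
     = 0.025 / 0.025 = 1 → 1.000

1.000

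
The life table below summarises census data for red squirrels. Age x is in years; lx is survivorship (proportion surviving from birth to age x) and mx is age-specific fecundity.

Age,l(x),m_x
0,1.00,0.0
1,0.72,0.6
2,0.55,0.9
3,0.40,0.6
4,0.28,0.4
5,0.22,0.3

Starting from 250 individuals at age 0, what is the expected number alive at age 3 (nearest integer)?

Expected survivors = N0 · l_3 = 250 × 0.40 = 100 → 100

100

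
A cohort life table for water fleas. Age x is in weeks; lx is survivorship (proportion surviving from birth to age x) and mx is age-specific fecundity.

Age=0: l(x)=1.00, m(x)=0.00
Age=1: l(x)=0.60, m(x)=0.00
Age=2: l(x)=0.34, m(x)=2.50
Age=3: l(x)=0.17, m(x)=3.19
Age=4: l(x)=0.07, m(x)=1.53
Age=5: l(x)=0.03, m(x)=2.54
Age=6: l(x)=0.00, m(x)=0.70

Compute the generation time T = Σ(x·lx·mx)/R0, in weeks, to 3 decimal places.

2.625

lx·mx: 0, 0, 0.85, 0.5423, 0.1071, 0.0762, 0 → R0 = 1.5756
x·lx·mx: 0, 0, 1.7, 1.6269, 0.4284, 0.381, 0 → Σ = 4.1363
T = 4.1363 / 1.5756 = 2.625222… → 2.625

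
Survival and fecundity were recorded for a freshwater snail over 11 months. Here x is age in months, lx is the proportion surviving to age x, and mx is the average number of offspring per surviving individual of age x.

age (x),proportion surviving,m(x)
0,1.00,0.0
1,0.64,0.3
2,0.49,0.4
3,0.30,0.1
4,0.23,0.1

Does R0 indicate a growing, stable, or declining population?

R0 = Σ lx·mx = 0 + 0.192 + 0.196 + 0.03 + 0.023 = 0.441
R0 < 1, so the population is declining.

declining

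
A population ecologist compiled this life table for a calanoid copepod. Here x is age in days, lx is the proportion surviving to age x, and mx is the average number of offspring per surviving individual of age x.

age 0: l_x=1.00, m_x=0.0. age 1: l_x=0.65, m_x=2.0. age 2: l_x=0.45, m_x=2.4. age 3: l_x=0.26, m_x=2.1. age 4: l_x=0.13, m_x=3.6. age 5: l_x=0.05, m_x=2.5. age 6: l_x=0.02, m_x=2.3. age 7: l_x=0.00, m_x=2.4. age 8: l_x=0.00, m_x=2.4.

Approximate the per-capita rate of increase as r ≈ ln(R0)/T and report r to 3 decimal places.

0.576

R0 = Σ lx·mx = 0 + 1.3 + 1.08 + 0.546 + 0.468 + 0.125 + 0.046 + 0 + 0 = 3.565
Σ x·lx·mx = 7.871; T = 7.871/3.565 = 2.20785…
r ≈ ln(R0)/T = ln(3.565)/2.20785… = 0.57575… → 0.576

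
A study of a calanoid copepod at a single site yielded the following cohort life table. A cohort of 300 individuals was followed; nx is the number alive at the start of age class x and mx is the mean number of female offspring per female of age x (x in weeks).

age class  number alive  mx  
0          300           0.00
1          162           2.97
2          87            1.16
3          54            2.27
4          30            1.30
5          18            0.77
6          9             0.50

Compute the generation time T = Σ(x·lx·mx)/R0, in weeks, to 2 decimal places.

1.71

lx = nx/n0 = nx/300: 1, 0.54, 0.29, 0.18, 0.1, 0.06, 0.03
lx·mx: 0, 1.6038, 0.3364, 0.4086, 0.13, 0.0462, 0.015 → R0 = 2.54
x·lx·mx: 0, 1.6038, 0.6728, 1.2258, 0.52, 0.231, 0.09 → Σ = 4.3434
T = 4.3434 / 2.54 = 1.71 → 1.71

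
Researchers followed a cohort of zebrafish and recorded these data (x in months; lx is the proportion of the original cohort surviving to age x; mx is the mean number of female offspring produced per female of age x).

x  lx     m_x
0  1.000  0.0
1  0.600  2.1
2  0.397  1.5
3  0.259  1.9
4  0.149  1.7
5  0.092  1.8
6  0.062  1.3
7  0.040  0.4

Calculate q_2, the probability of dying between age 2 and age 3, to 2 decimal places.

0.35

q_2 = (l_2 − l_3) / l_2 = (0.397 − 0.259) / 0.397
     = 0.138 / 0.397 = 0.347607… → 0.35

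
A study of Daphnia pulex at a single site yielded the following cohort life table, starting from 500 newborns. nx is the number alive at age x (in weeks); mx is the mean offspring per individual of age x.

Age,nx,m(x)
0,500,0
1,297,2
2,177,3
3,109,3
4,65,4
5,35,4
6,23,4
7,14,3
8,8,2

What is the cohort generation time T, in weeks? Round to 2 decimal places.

lx = nx/n0 = nx/500: 1, 0.594, 0.354, 0.218, 0.13, 0.07, 0.046, 0.028, 0.016
lx·mx: 0, 1.188, 1.062, 0.654, 0.52, 0.28, 0.184, 0.084, 0.032 → R0 = 4.004
x·lx·mx: 0, 1.188, 2.124, 1.962, 2.08, 1.4, 1.104, 0.588, 0.256 → Σ = 10.702
T = 10.702 / 4.004 = 2.672827… → 2.67

2.67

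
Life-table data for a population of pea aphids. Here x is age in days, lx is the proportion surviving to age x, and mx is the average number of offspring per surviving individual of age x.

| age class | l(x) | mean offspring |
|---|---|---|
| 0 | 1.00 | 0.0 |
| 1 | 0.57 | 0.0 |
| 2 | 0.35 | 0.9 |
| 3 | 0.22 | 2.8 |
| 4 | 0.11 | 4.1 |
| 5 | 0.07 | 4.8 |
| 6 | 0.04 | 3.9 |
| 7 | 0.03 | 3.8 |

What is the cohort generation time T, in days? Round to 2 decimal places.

lx·mx: 0, 0, 0.315, 0.616, 0.451, 0.336, 0.156, 0.114 → R0 = 1.988
x·lx·mx: 0, 0, 0.63, 1.848, 1.804, 1.68, 0.936, 0.798 → Σ = 7.696
T = 7.696 / 1.988 = 3.871227… → 3.87

3.87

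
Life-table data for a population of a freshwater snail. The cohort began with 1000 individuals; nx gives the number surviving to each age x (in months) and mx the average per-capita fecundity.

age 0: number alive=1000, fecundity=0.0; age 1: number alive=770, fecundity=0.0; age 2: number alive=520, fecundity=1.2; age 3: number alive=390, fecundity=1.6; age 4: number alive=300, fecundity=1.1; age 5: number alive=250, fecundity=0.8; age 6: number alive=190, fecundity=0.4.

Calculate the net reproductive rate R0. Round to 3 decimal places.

1.854

lx = nx/n0 = nx/1000: 1, 0.77, 0.52, 0.39, 0.3, 0.25, 0.19
lx·mx by age: 0, 0, 0.624, 0.624, 0.33, 0.2, 0.076
R0 = Σ lx·mx = 1.854 → 1.854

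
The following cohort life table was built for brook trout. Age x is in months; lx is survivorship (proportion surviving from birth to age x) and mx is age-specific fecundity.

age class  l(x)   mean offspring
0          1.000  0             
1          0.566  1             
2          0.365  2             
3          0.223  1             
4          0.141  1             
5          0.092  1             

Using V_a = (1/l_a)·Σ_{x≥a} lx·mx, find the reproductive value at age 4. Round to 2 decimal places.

1.65

lx·mx for x ≥ 4: 0.141, 0.092 → sum = 0.233
V_4 = 0.233 / l_4 = 0.233 / 0.141 = 1.652482… → 1.65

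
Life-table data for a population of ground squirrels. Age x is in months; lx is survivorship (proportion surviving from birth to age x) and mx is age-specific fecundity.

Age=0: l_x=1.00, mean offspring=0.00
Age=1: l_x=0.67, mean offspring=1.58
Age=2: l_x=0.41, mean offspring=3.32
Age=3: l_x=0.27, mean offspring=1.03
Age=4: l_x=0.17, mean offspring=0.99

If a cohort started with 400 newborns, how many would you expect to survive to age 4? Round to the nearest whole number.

Expected survivors = N0 · l_4 = 400 × 0.17 = 68 → 68

68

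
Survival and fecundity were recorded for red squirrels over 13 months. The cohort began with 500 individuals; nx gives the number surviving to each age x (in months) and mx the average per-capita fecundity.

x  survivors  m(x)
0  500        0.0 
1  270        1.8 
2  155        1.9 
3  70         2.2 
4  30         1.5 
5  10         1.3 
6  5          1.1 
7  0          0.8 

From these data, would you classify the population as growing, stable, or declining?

growing

lx = nx/n0 = nx/500: 1, 0.54, 0.31, 0.14, 0.06, 0.02, 0.01, 0
R0 = Σ lx·mx = 0 + 0.972 + 0.589 + 0.308 + 0.09 + 0.026 + 0.011 + 0 = 1.996
R0 > 1, so the population is growing.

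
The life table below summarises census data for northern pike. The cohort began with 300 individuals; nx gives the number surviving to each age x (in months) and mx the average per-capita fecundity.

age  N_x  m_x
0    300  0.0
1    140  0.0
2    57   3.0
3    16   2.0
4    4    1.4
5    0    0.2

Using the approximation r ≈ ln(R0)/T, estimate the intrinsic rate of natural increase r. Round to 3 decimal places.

-0.165

lx = nx/n0 = nx/300: 1, 0.46667…, 0.19, 0.05333…, 0.01333…, 0
R0 = Σ lx·mx = 0 + 0 + 0.57 + 0.10667… + 0.01867… + 0 = 0.695333…
Σ x·lx·mx = 1.534667…; T = 1.534667…/0.695333… = 2.20709…
r ≈ ln(R0)/T = ln(0.695333…)/2.20709… = -0.16463… → -0.165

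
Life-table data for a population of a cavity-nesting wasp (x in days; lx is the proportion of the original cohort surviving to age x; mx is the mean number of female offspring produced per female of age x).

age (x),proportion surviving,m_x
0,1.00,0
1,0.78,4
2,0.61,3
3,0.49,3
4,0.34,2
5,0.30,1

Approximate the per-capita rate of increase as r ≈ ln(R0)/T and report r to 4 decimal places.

0.9611

R0 = Σ lx·mx = 0 + 3.12 + 1.83 + 1.47 + 0.68 + 0.3 = 7.4
Σ x·lx·mx = 15.41; T = 15.41/7.4 = 2.08243…
r ≈ ln(R0)/T = ln(7.4)/2.08243… = 0.961126… → 0.9611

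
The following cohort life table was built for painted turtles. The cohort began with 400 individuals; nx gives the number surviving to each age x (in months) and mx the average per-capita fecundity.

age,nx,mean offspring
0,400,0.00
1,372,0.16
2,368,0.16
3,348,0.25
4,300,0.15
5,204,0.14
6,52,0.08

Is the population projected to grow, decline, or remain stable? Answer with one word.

lx = nx/n0 = nx/400: 1, 0.93, 0.92, 0.87, 0.75, 0.51, 0.13
R0 = Σ lx·mx = 0 + 0.1488 + 0.1472 + 0.2175 + 0.1125 + 0.0714 + 0.0104 = 0.7078
R0 < 1, so the population is declining.

declining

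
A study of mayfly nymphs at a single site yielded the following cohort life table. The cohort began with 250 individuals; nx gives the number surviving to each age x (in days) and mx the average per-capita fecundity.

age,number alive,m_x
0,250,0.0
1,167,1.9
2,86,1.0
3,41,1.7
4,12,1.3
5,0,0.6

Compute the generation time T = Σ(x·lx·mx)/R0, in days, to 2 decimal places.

lx = nx/n0 = nx/250: 1, 0.668, 0.344, 0.164, 0.048, 0
lx·mx: 0, 1.2692, 0.344, 0.2788, 0.0624, 0 → R0 = 1.9544
x·lx·mx: 0, 1.2692, 0.688, 0.8364, 0.2496, 0 → Σ = 3.0432
T = 3.0432 / 1.9544 = 1.557102… → 1.56

1.56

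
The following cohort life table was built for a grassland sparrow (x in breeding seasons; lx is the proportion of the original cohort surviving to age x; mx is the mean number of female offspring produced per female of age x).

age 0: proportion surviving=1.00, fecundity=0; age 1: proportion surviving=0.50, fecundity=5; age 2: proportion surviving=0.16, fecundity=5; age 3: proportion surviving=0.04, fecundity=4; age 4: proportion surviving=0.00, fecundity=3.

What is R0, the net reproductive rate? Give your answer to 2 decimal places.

3.46

lx·mx by age: 0, 2.5, 0.8, 0.16, 0
R0 = Σ lx·mx = 3.46 → 3.46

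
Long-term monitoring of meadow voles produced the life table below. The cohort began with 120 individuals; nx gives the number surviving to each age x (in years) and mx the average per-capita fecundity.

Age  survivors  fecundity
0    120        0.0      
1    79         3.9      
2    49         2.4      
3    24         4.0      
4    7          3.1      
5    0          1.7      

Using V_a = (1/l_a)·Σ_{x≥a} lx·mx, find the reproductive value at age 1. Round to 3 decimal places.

6.878

lx = nx/n0 = nx/120: 1, 0.65833…, 0.40833…, 0.2, 0.05833…, 0
lx·mx for x ≥ 1: 2.5675…, 0.98…, 0.8, 0.180833…, 0 → sum = 4.528333…
V_1 = 4.528333… / l_1 = 4.528333… / 0.658333… = 6.878481… → 6.878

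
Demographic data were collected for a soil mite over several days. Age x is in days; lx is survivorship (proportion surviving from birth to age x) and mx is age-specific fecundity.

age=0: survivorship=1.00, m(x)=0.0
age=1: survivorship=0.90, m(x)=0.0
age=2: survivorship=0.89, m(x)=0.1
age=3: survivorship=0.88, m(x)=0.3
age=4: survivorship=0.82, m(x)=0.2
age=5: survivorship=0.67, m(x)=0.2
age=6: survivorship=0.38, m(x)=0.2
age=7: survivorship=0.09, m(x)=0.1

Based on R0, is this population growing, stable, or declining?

R0 = Σ lx·mx = 0 + 0 + 0.089 + 0.264 + 0.164 + 0.134 + 0.076 + 0.009 = 0.736
R0 < 1, so the population is declining.

declining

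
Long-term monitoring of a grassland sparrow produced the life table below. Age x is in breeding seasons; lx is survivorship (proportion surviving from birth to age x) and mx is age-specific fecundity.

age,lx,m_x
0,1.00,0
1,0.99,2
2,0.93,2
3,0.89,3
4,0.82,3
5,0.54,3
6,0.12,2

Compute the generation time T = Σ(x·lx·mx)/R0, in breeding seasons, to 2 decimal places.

lx·mx: 0, 1.98, 1.86, 2.67, 2.46, 1.62, 0.24 → R0 = 10.83
x·lx·mx: 0, 1.98, 3.72, 8.01, 9.84, 8.1, 1.44 → Σ = 33.09
T = 33.09 / 10.83 = 3.055402… → 3.06

3.06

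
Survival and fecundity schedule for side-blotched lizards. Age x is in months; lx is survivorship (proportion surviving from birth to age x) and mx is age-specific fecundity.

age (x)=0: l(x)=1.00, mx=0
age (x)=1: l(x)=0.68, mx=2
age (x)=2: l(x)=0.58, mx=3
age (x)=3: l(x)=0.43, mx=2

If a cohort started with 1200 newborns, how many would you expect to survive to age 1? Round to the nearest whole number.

Expected survivors = N0 · l_1 = 1200 × 0.68 = 816 → 816

816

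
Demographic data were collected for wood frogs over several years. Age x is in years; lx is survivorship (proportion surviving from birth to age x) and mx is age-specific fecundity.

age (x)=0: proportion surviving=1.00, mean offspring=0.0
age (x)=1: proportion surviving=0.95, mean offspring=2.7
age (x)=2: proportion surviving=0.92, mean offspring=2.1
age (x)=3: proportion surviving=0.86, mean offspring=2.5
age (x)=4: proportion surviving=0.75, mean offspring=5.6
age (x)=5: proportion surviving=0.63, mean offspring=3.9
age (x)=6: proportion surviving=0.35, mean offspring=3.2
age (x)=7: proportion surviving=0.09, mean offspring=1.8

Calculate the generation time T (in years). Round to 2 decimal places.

3.42

lx·mx: 0, 2.565, 1.932, 2.15, 4.2, 2.457, 1.12, 0.162 → R0 = 14.586
x·lx·mx: 0, 2.565, 3.864, 6.45, 16.8, 12.285, 6.72, 1.134 → Σ = 49.818
T = 49.818 / 14.586 = 3.415467… → 3.42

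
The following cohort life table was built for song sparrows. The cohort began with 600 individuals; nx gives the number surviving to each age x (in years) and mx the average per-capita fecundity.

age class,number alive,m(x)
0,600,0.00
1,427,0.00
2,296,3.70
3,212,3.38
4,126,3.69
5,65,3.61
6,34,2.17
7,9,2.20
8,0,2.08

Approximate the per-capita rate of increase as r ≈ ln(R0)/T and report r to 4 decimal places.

lx = nx/n0 = nx/600: 1, 0.71167…, 0.49333…, 0.35333…, 0.21, 0.10833…, 0.05667…, 0.015, 0
R0 = Σ lx·mx = 0 + 0 + 1.82533… + 1.19427… + 0.7749 + 0.39108… + 0.12297… + 0.033 + 0 = 4.34155…
Σ x·lx·mx = 13.257283…; T = 13.257283…/4.34155… = 3.05358…
r ≈ ln(R0)/T = ln(4.34155…)/3.05358… = 0.480823… → 0.4808

0.4808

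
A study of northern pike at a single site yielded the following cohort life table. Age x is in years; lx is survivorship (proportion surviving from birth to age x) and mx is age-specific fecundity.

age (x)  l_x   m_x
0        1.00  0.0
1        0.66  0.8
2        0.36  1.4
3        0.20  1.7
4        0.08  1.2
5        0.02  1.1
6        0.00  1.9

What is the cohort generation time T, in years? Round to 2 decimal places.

2.05

lx·mx: 0, 0.528, 0.504, 0.34, 0.096, 0.022, 0 → R0 = 1.49
x·lx·mx: 0, 0.528, 1.008, 1.02, 0.384, 0.11, 0 → Σ = 3.05
T = 3.05 / 1.49 = 2.04698… → 2.05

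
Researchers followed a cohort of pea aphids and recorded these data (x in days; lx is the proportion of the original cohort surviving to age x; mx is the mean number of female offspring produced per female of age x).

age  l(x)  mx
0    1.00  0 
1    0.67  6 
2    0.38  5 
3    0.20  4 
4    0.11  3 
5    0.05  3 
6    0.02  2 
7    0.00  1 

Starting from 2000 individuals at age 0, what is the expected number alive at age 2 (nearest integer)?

760

Expected survivors = N0 · l_2 = 2000 × 0.38 = 760 → 760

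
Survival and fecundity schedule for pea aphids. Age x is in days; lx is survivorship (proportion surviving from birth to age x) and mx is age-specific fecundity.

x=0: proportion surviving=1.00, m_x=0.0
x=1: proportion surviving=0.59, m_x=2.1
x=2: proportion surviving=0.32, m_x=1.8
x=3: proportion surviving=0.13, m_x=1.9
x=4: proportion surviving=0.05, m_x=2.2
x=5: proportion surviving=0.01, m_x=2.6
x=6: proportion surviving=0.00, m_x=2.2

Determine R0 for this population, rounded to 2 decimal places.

2.20

lx·mx by age: 0, 1.239, 0.576, 0.247, 0.11, 0.026, 0
R0 = Σ lx·mx = 2.198 → 2.20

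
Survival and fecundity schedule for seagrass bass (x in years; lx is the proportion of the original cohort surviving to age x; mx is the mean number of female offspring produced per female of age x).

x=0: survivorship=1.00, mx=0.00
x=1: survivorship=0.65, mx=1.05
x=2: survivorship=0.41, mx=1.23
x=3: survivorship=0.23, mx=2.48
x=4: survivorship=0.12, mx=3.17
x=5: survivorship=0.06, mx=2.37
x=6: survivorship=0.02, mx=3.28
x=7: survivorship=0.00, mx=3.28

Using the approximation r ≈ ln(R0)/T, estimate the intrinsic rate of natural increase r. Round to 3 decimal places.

0.332

R0 = Σ lx·mx = 0 + 0.6825 + 0.5043 + 0.5704 + 0.3804 + 0.1422 + 0.0656 + 0 = 2.3454
Σ x·lx·mx = 6.0285; T = 6.0285/2.3454 = 2.57035…
r ≈ ln(R0)/T = ln(2.3454)/2.57035… = 0.33165… → 0.332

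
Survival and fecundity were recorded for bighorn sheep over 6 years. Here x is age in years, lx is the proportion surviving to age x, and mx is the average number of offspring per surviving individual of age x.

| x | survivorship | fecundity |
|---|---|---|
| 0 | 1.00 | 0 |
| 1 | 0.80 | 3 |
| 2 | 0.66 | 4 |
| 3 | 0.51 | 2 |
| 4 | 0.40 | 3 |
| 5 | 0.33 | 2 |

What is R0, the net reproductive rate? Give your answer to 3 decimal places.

7.920

lx·mx by age: 0, 2.4, 2.64, 1.02, 1.2, 0.66
R0 = Σ lx·mx = 7.92 → 7.920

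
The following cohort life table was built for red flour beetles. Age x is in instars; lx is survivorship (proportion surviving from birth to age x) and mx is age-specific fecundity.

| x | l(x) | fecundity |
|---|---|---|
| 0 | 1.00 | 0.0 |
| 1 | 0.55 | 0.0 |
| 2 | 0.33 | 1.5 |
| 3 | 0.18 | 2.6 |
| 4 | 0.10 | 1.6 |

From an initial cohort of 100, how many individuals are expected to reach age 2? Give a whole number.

Expected survivors = N0 · l_2 = 100 × 0.33 = 33 → 33

33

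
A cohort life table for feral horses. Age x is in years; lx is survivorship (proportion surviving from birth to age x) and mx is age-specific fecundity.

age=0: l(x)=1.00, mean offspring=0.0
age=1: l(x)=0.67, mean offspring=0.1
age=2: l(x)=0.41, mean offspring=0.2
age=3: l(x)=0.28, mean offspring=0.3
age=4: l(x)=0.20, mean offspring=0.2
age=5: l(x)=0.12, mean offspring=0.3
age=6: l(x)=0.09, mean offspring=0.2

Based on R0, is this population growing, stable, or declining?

declining

R0 = Σ lx·mx = 0 + 0.067 + 0.082 + 0.084 + 0.04 + 0.036 + 0.018 = 0.327
R0 < 1, so the population is declining.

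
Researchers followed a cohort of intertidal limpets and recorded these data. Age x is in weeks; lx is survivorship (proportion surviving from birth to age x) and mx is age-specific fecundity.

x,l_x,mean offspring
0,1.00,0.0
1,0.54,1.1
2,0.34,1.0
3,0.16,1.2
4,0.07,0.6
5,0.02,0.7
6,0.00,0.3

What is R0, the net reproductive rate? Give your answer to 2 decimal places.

1.18

lx·mx by age: 0, 0.594, 0.34, 0.192, 0.042, 0.014, 0
R0 = Σ lx·mx = 1.182 → 1.18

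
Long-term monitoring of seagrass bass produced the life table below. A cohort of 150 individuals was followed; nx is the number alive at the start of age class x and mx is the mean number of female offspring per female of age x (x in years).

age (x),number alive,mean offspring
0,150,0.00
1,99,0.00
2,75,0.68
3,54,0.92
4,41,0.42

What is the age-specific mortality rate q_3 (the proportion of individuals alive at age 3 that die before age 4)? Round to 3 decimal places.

0.241

lx = nx/n0 = nx/150: 1, 0.66, 0.5, 0.36, 0.27333…
q_3 = (l_3 − l_4) / l_3 = (0.36 − 0.273333…) / 0.36
     = 0.086667… / 0.36 = 0.240741… → 0.241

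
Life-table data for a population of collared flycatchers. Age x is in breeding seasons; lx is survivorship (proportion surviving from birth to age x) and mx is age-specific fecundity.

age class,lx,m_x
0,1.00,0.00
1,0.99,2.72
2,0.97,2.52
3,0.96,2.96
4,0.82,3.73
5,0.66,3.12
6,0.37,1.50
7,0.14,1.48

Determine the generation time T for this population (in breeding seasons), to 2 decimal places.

3.13

lx·mx: 0, 2.6928, 2.4444, 2.8416, 3.0586, 2.0592, 0.555, 0.2072 → R0 = 13.8588
x·lx·mx: 0, 2.6928, 4.8888, 8.5248, 12.2344, 10.296, 3.33, 1.4504 → Σ = 43.4172
T = 43.4172 / 13.8588 = 3.132825… → 3.13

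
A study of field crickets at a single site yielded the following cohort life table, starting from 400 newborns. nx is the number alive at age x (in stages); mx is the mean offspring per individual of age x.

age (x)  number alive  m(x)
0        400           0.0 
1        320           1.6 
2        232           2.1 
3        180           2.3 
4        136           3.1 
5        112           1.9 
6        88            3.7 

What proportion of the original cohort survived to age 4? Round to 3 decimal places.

0.340

l_4 = n_4/n_0 = 136/400 = 0.34 → 0.340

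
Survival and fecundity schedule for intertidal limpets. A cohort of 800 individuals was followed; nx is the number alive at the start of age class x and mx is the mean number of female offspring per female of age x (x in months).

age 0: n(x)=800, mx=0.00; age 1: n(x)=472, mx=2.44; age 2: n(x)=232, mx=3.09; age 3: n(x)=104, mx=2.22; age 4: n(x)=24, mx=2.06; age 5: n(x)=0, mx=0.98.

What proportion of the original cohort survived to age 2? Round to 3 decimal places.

l_2 = n_2/n_0 = 232/800 = 0.29 → 0.290

0.290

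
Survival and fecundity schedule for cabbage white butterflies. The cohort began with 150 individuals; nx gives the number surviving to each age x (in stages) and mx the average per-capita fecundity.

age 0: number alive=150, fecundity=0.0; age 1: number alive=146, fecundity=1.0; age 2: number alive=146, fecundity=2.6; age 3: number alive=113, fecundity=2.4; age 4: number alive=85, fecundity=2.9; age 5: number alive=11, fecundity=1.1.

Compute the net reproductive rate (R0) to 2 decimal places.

7.04

lx = nx/n0 = nx/150: 1, 0.97333…, 0.97333…, 0.75333…, 0.56667…, 0.07333…
lx·mx by age: 0, 0.973333…, 2.530667…, 1.808…, 1.643333…, 0.080667…
R0 = Σ lx·mx = 7.036… → 7.04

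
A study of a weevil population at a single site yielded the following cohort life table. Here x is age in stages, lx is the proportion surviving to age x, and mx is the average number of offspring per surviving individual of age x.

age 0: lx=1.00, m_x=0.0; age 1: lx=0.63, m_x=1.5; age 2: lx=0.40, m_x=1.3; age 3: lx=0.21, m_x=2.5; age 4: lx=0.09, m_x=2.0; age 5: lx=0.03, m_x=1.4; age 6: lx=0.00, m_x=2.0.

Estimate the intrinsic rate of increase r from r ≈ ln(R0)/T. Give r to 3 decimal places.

0.391

R0 = Σ lx·mx = 0 + 0.945 + 0.52 + 0.525 + 0.18 + 0.042 + 0 = 2.212
Σ x·lx·mx = 4.49; T = 4.49/2.212 = 2.02984…
r ≈ ln(R0)/T = ln(2.212)/2.02984… = 0.39111… → 0.391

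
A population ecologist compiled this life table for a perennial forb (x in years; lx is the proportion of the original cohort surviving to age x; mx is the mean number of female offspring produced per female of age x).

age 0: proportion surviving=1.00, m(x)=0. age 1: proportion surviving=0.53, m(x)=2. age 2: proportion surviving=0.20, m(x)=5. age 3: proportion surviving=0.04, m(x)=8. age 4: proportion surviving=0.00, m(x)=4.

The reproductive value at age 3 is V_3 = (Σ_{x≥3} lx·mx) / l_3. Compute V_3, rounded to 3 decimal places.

8.000

lx·mx for x ≥ 3: 0.32, 0 → sum = 0.32
V_3 = 0.32 / l_3 = 0.32 / 0.04 = 8 → 8.000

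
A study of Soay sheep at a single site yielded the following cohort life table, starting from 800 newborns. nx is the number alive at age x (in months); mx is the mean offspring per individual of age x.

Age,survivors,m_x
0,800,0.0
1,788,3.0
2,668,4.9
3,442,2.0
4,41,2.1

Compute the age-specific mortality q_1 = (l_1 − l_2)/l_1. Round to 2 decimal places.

lx = nx/n0 = nx/800: 1, 0.985, 0.835, 0.5525, 0.05125
q_1 = (l_1 − l_2) / l_1 = (0.985 − 0.835) / 0.985
     = 0.15 / 0.985 = 0.152284… → 0.15

0.15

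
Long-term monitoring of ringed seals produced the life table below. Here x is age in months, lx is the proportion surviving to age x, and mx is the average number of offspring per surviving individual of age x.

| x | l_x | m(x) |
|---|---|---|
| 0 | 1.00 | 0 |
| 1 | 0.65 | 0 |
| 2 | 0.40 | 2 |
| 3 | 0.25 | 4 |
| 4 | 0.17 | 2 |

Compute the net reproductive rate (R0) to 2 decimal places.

lx·mx by age: 0, 0, 0.8, 1, 0.34
R0 = Σ lx·mx = 2.14 → 2.14

2.14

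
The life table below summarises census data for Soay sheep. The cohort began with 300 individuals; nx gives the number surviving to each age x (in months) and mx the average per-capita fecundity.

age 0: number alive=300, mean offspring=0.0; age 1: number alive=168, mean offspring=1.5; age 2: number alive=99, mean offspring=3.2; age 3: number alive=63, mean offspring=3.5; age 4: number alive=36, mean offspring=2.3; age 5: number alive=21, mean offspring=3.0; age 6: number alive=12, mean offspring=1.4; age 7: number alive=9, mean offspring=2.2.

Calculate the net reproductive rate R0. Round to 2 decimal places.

3.24

lx = nx/n0 = nx/300: 1, 0.56, 0.33, 0.21, 0.12, 0.07, 0.04, 0.03
lx·mx by age: 0, 0.84, 1.056, 0.735, 0.276, 0.21, 0.056, 0.066
R0 = Σ lx·mx = 3.239 → 3.24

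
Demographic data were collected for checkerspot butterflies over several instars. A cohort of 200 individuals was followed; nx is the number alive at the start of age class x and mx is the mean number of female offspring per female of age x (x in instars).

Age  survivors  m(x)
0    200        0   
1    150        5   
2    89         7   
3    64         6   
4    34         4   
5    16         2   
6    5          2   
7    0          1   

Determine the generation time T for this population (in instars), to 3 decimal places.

lx = nx/n0 = nx/200: 1, 0.75, 0.445, 0.32, 0.17, 0.08, 0.025, 0
lx·mx: 0, 3.75, 3.115, 1.92, 0.68, 0.16, 0.05, 0 → R0 = 9.675
x·lx·mx: 0, 3.75, 6.23, 5.76, 2.72, 0.8, 0.3, 0 → Σ = 19.56
T = 19.56 / 9.675 = 2.021705… → 2.022

2.022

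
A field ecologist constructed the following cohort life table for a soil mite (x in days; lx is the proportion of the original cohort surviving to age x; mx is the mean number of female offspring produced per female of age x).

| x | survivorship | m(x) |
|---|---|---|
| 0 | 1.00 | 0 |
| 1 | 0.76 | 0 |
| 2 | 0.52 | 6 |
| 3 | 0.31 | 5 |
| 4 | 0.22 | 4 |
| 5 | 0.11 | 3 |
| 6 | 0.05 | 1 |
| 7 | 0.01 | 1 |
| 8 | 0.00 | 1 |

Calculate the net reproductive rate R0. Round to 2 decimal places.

5.94

lx·mx by age: 0, 0, 3.12, 1.55, 0.88, 0.33, 0.05, 0.01, 0
R0 = Σ lx·mx = 5.94 → 5.94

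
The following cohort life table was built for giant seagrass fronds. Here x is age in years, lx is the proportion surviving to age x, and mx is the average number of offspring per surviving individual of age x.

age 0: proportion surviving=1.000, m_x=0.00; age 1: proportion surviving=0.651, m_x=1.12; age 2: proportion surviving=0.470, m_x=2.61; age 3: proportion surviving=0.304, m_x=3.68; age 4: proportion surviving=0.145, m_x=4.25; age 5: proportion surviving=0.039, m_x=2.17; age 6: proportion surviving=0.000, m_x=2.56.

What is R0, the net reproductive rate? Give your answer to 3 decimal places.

3.775

lx·mx by age: 0, 0.72912, 1.2267, 1.11872, 0.61625, 0.08463, 0
R0 = Σ lx·mx = 3.77542 → 3.775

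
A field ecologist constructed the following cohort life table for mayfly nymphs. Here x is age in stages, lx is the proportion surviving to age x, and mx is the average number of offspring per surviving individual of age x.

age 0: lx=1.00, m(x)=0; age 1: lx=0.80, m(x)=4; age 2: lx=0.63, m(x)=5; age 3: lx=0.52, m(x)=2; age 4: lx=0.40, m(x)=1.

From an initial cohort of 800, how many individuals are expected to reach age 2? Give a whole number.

504

Expected survivors = N0 · l_2 = 800 × 0.63 = 504 → 504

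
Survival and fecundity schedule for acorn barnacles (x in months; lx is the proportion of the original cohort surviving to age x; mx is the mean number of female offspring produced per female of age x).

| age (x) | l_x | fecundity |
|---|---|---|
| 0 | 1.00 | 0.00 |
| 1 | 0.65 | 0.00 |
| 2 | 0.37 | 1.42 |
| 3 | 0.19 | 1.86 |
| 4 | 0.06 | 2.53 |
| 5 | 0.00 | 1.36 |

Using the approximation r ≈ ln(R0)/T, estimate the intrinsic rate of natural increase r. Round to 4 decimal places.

R0 = Σ lx·mx = 0 + 0 + 0.5254 + 0.3534 + 0.1518 + 0 = 1.0306
Σ x·lx·mx = 2.7182; T = 2.7182/1.0306 = 2.63749…
r ≈ ln(R0)/T = ln(1.0306)/2.63749… = 0.011428… → 0.0114

0.0114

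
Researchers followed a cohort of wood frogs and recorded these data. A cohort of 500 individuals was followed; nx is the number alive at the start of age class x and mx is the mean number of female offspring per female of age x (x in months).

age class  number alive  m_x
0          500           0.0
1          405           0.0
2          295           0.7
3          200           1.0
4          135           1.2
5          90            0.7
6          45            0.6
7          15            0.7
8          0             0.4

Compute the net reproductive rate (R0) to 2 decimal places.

1.34

lx = nx/n0 = nx/500: 1, 0.81, 0.59, 0.4, 0.27, 0.18, 0.09, 0.03, 0
lx·mx by age: 0, 0, 0.413, 0.4, 0.324, 0.126, 0.054, 0.021, 0
R0 = Σ lx·mx = 1.338 → 1.34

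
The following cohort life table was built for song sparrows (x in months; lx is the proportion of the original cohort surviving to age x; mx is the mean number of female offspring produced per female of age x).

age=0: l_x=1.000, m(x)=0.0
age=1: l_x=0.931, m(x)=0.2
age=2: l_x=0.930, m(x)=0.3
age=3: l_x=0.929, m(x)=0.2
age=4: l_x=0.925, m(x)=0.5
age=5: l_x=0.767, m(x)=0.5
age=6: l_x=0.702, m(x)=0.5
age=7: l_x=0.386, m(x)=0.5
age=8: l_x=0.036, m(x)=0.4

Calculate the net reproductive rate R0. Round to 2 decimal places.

2.06

lx·mx by age: 0, 0.1862, 0.279, 0.1858, 0.4625, 0.3835, 0.351, 0.193, 0.0144
R0 = Σ lx·mx = 2.0554 → 2.06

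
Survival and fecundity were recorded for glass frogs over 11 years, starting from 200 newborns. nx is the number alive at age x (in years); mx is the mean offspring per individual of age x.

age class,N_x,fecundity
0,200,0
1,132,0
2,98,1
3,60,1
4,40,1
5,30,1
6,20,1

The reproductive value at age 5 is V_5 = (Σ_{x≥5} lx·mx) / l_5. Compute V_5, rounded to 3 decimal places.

lx = nx/n0 = nx/200: 1, 0.66, 0.49, 0.3, 0.2, 0.15, 0.1
lx·mx for x ≥ 5: 0.15, 0.1 → sum = 0.25
V_5 = 0.25 / l_5 = 0.25 / 0.15 = 1.666667… → 1.667

1.667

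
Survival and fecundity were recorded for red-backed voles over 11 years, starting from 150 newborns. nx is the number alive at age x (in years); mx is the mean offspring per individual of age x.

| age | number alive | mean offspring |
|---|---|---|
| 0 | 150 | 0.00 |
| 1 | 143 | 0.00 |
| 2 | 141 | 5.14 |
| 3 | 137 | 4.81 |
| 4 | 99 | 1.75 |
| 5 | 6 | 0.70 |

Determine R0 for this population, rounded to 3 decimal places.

lx = nx/n0 = nx/150: 1, 0.95333…, 0.94, 0.91333…, 0.66, 0.04
lx·mx by age: 0, 0, 4.8316, 4.393133…, 1.155, 0.028
R0 = Σ lx·mx = 10.407733… → 10.408

10.408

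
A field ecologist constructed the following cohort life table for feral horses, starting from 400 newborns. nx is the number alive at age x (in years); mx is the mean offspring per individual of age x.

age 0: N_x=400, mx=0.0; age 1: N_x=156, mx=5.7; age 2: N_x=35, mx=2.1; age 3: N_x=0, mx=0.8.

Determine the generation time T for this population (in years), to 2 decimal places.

lx = nx/n0 = nx/400: 1, 0.39, 0.0875, 0
lx·mx: 0, 2.223, 0.18375, 0 → R0 = 2.40675
x·lx·mx: 0, 2.223, 0.3675, 0 → Σ = 2.5905
T = 2.5905 / 2.40675 = 1.076348… → 1.08

1.08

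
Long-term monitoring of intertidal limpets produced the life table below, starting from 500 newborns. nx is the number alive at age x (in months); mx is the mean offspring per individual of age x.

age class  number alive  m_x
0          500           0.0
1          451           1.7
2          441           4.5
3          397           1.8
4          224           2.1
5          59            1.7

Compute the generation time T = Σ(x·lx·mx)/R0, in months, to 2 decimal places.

2.29

lx = nx/n0 = nx/500: 1, 0.902, 0.882, 0.794, 0.448, 0.118
lx·mx: 0, 1.5334, 3.969, 1.4292, 0.9408, 0.2006 → R0 = 8.073
x·lx·mx: 0, 1.5334, 7.938, 4.2876, 3.7632, 1.003 → Σ = 18.5252
T = 18.5252 / 8.073 = 2.294711… → 2.29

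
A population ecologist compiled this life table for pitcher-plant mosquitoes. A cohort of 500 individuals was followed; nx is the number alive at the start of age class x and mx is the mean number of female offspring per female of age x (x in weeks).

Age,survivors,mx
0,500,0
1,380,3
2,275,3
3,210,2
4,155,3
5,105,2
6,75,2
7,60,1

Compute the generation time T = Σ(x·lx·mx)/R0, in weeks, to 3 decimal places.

lx = nx/n0 = nx/500: 1, 0.76, 0.55, 0.42, 0.31, 0.21, 0.15, 0.12
lx·mx: 0, 2.28, 1.65, 0.84, 0.93, 0.42, 0.3, 0.12 → R0 = 6.54
x·lx·mx: 0, 2.28, 3.3, 2.52, 3.72, 2.1, 1.8, 0.84 → Σ = 16.56
T = 16.56 / 6.54 = 2.53211… → 2.532

2.532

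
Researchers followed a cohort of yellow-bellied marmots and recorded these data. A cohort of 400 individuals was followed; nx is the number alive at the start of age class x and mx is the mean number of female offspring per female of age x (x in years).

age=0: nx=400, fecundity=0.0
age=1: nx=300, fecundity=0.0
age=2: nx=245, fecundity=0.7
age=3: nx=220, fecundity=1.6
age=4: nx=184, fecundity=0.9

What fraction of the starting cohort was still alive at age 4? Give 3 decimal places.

0.460

l_4 = n_4/n_0 = 184/400 = 0.46 → 0.460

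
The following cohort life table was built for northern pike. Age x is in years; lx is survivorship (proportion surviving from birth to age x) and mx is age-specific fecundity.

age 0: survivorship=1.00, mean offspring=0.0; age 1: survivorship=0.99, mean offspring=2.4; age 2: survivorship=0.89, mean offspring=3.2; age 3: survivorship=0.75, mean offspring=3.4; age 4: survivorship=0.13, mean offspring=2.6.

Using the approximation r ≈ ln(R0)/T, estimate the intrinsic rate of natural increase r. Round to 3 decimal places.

0.995

R0 = Σ lx·mx = 0 + 2.376 + 2.848 + 2.55 + 0.338 = 8.112
Σ x·lx·mx = 17.074; T = 17.074/8.112 = 2.10478…
r ≈ ln(R0)/T = ln(8.112)/2.10478… = 0.99457… → 0.995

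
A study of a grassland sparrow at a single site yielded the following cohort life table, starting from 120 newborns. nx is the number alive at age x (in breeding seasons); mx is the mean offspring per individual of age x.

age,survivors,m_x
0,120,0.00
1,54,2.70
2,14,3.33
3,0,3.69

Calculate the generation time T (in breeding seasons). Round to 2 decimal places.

1.24

lx = nx/n0 = nx/120: 1, 0.45, 0.11667…, 0
lx·mx: 0, 1.215, 0.3885…, 0 → R0 = 1.6035…
x·lx·mx: 0, 1.215, 0.777…, 0 → Σ = 1.992…
T = 1.992… / 1.6035… = 1.242283… → 1.24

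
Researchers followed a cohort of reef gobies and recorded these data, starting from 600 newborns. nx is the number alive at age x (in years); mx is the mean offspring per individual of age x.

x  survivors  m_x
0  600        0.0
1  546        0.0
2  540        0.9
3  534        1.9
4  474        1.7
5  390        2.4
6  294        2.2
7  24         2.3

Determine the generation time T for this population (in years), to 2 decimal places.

4.10

lx = nx/n0 = nx/600: 1, 0.91, 0.9, 0.89, 0.79, 0.65, 0.49, 0.04
lx·mx: 0, 0, 0.81, 1.691, 1.343, 1.56, 1.078, 0.092 → R0 = 6.574
x·lx·mx: 0, 0, 1.62, 5.073, 5.372, 7.8, 6.468, 0.644 → Σ = 26.977
T = 26.977 / 6.574 = 4.10359… → 4.10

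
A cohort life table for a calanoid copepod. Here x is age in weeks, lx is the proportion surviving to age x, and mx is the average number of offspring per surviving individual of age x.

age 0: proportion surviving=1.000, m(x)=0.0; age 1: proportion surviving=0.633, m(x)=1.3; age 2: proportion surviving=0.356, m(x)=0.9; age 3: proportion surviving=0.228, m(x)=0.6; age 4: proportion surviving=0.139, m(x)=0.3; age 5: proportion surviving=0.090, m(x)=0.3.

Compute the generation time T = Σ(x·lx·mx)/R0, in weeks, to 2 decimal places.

lx·mx: 0, 0.8229, 0.3204, 0.1368, 0.0417, 0.027 → R0 = 1.3488
x·lx·mx: 0, 0.8229, 0.6408, 0.4104, 0.1668, 0.135 → Σ = 2.1759
T = 2.1759 / 1.3488 = 1.613212… → 1.61

1.61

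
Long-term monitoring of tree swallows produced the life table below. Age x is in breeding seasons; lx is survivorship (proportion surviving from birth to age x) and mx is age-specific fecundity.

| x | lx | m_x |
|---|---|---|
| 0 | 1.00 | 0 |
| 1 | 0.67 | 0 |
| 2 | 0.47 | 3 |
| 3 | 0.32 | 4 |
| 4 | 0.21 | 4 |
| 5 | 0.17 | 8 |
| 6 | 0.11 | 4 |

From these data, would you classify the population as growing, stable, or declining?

R0 = Σ lx·mx = 0 + 0 + 1.41 + 1.28 + 0.84 + 1.36 + 0.44 = 5.33
R0 > 1, so the population is growing.

growing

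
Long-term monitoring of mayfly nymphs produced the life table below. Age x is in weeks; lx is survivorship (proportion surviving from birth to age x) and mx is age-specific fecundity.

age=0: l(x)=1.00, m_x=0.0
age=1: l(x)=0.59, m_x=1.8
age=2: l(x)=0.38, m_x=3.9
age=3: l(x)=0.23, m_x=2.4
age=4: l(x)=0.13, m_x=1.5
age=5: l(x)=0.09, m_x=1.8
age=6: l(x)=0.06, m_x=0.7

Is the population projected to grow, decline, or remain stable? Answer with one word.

R0 = Σ lx·mx = 0 + 1.062 + 1.482 + 0.552 + 0.195 + 0.162 + 0.042 = 3.495
R0 > 1, so the population is growing.

growing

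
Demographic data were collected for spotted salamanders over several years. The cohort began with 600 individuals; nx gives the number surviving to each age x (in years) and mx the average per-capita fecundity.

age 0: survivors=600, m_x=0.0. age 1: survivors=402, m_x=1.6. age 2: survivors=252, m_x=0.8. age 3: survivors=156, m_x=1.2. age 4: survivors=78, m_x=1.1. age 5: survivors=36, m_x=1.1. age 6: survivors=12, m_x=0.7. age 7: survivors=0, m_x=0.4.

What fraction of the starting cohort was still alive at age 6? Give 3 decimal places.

0.020

l_6 = n_6/n_0 = 12/600 = 0.02 → 0.020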